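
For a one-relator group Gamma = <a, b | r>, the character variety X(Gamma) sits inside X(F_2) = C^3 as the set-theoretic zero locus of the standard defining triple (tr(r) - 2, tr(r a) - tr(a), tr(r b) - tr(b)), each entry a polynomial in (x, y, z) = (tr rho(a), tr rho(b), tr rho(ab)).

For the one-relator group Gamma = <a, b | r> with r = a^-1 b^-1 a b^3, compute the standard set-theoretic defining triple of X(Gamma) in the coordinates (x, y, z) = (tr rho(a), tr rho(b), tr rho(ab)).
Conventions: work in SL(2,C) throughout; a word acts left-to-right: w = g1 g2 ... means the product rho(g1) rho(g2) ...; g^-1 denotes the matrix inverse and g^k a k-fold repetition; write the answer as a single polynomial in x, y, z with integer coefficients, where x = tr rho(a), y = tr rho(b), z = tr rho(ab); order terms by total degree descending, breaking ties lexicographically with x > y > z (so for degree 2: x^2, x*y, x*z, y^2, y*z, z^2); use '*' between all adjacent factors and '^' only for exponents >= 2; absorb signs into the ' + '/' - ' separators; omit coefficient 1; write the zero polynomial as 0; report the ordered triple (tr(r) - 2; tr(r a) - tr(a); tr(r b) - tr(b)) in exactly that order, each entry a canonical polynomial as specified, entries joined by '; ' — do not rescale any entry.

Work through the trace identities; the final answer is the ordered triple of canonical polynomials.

tr(b^2) = tr(b) tr(b) - tr(1)  (reduce the b square) = y^2 - 2
tr(b^3) = tr(b) tr(b^2) - tr(b)  (reduce the b square) = y^3 - 3*y
tr(b a b) = tr(b) tr(a b) - tr(a)  (reduce the b square) = y*z - x
apply: tr(b a b^2) = tr(b) tr(b a b) - tr(b a)  (reduce the b square) = y^2*z - x*y - z
tr(b a b^3) = tr(b) tr(b a b^2) - tr(b a b)  (reduce the b square) = y^3*z - x*y^2 - 2*y*z + x
tr(a b a b) = tr(b a) tr(b a) - tr(1)  (split on b) = z^2 - 2
tr(a b a) = tr(a) tr(b a) - tr(b)  (reduce the a square) = x*z - y
tr(b a b a b) = tr(b) tr(a b a b) - tr(a b a)  (reduce the b square) = y*z^2 - x*z - y
tr(b a b^3 a) = tr(b) tr(b a b a b) - tr(b a b a)  (reduce the b square) = y^2*z^2 - x*y*z - y^2 - z^2 + 2
tr(a b^3 a^-1 b) = tr(b a b^3) tr(a) - tr(b a b^3 a)  (eliminate a^-1) = x*y^3*z - x^2*y^2 - y^2*z^2 - x*y*z + x^2 + y^2 + z^2 - 2
use: tr(a^-1 b^-1 a b^3) = tr(a b^3 a^-1) tr(b) - tr(a b^3 a^-1 b)  (eliminate b^-1) = -x*y^3*z + x^2*y^2 + y^4 + y^2*z^2 + x*y*z - x^2 - 4*y^2 - z^2 + 2
apply: tr(b^4) = tr(b) tr(b^3) - tr(b^2) = y^4 - 4*y^2 + 2
apply: tr(b a b^4) = tr(b) tr(a b^4) - tr(a b^3) = y^4*z - x*y^3 - 3*y^2*z + 2*x*y + z
tr(b a b^4 a) = tr(b) tr(b^2 a b a b) - tr(b^2 a b a) = y^3*z^2 - x*y^2*z - y^3 - 2*y*z^2 + x*z + 3*y
apply: tr(a b^4 a^-1 b) = tr(b a b^4) tr(a) - tr(b a b^4 a) = x*y^4*z - x^2*y^3 - y^3*z^2 - 2*x*y^2*z + 2*x^2*y + y^3 + 2*y*z^2 - 3*y
tr(a^-1 b^-1 a b^4) = tr(a b^4 a^-1) tr(b) - tr(a b^4 a^-1 b) = -x*y^4*z + x^2*y^3 + y^5 + y^3*z^2 + 2*x*y^2*z - 2*x^2*y - 5*y^3 - 2*y*z^2 + 5*y
assemble the triple (tr(r) - 2; tr(r a) - x; tr(r b) - y)

-x*y^3*z + x^2*y^2 + y^4 + y^2*z^2 + x*y*z - x^2 - 4*y^2 - z^2; y*z - 2*x; -x*y^4*z + x^2*y^3 + y^5 + y^3*z^2 + 2*x*y^2*z - 2*x^2*y - 5*y^3 - 2*y*z^2 + 4*y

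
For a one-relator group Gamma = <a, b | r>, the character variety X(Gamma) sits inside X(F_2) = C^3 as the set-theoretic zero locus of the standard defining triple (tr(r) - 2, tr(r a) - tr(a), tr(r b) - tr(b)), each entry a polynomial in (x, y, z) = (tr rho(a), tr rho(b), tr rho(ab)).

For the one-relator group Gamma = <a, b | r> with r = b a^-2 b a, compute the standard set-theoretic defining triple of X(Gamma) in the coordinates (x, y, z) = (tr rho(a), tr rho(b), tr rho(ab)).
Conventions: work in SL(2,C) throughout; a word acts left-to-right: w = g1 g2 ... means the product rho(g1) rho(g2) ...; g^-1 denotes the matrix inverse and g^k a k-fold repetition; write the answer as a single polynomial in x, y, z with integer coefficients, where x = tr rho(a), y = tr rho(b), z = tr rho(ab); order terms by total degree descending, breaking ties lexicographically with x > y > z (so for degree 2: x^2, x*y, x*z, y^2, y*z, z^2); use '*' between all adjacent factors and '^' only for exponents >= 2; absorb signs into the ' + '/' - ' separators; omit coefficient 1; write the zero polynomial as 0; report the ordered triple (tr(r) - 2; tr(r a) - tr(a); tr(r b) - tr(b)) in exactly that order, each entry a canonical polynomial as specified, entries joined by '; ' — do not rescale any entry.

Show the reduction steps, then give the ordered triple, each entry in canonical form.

tr(b a b) = tr(b)*tr(a b) - tr(a) = y*z - x
tr(b a b a) = tr(b a)*tr(b a) - tr(1)   [split at repeated b] = z^2 - 2
next, tr(a^-1 b a b) = tr(b a b)*tr(a) - tr(b a b a) = x*y*z - x^2 - z^2 + 2
and tr(b a^-2 b a) = tr(a^-1 b a b)*tr(a) - tr(a^-1 b a b a) = x^2*y*z - x^3 - x*z^2 - y*z + 3*x
tr(b^2) = tr(b)*tr(b) - tr(1) = y^2 - 2
and tr(b a^2 b) = tr(a)*tr(b^2 a) - tr(b^2) = x*y*z - x^2 - y^2 + 2
next, tr(b a^2 b a) = tr(a)*tr(b a b a) - tr(b a b) = x*z^2 - y*z - x
tr(a^-1 b a^2 b) = tr(b a^2 b)*tr(a) - tr(b a^2 b a) = x^2*y*z - x^3 - x*y^2 - x*z^2 + y*z + 3*x
and tr(b a^-2 b a^2) = tr(a^-1 b a^2 b)*tr(a) - tr(a^-1 b a^2 b a) = x^3*y*z - x^4 - x^2*y^2 - x^2*z^2 + 4*x^2 + y^2 - 2
tr(b a b^2) = tr(b)*tr(a b^2) - tr(a b) = y^2*z - x*y - z
tr(a b a) = tr(a)*tr(b a) - tr(b) = x*z - y
and tr(b a b^2 a) = tr(b)*tr(a b a b) - tr(a b a) = y*z^2 - x*z - y
tr(a^-1 b a b^2) = tr(b a b^2)*tr(a) - tr(b a b^2 a) = x*y^2*z - x^2*y - y*z^2 + y
tr(b a^-2 b a b) = tr(a^-1 b a b^2)*tr(a) - tr(a^-1 b a b^2 a) = x^2*y^2*z - x^3*y - x*y*z^2 - y^2*z + 2*x*y + z
assemble the triple (tr(r) - 2; tr(r a) - x; tr(r b) - y)

x^2*y*z - x^3 - x*z^2 - y*z + 3*x - 2; x^3*y*z - x^4 - x^2*y^2 - x^2*z^2 + 4*x^2 + y^2 - x - 2; x^2*y^2*z - x^3*y - x*y*z^2 - y^2*z + 2*x*y - y + z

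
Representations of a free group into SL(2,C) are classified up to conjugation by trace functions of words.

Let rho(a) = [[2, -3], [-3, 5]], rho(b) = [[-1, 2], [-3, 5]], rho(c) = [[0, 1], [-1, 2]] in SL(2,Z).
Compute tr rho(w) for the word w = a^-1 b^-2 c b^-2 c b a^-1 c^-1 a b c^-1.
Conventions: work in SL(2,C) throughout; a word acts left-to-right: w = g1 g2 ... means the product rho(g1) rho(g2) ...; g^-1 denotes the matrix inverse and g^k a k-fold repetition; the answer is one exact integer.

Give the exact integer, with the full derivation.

-3766

rho(a^-1) = [[5, 3], [3, 2]]
... * rho(b^-1) = [[5, -2], [3, -1]]  ->  [[34, -13], [21, -8]]
... * rho(b^-1) = [[5, -2], [3, -1]]  ->  [[131, -55], [81, -34]]
... * rho(c) = [[0, 1], [-1, 2]]  ->  [[55, 21], [34, 13]]
... * rho(b^-1) = [[5, -2], [3, -1]]  ->  [[338, -131], [209, -81]]
... * rho(b^-1) = [[5, -2], [3, -1]]  ->  [[1297, -545], [802, -337]]
... * rho(c) = [[0, 1], [-1, 2]]  ->  [[545, 207], [337, 128]]
... * rho(b) = [[-1, 2], [-3, 5]]  ->  [[-1166, 2125], [-721, 1314]]
... * rho(a^-1) = [[5, 3], [3, 2]]  ->  [[545, 752], [337, 465]]
... * rho(c^-1) = [[2, -1], [1, 0]]  ->  [[1842, -545], [1139, -337]]
... * rho(a) = [[2, -3], [-3, 5]]  ->  [[5319, -8251], [3289, -5102]]
... * rho(b) = [[-1, 2], [-3, 5]]  ->  [[19434, -30617], [12017, -18932]]
... * rho(c^-1) = [[2, -1], [1, 0]]  ->  [[8251, -19434], [5102, -12017]]
tr = 8251 + -12017 = -3766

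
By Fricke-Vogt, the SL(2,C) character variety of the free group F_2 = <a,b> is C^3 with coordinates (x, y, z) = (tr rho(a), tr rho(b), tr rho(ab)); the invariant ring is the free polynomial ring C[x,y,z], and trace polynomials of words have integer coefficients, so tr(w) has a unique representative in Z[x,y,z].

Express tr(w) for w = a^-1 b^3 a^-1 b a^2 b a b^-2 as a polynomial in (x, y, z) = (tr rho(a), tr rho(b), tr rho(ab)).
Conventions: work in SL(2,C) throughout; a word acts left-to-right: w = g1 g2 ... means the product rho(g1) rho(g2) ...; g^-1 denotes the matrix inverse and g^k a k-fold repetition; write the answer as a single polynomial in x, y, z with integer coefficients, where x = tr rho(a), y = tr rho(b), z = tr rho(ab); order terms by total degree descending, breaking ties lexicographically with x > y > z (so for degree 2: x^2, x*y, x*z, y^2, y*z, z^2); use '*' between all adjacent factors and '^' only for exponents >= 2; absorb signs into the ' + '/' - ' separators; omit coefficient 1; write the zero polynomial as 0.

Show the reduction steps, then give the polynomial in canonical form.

-x^3*y^5*z^2 + x^4*y^4*z + 2*x^2*y^6*z + 2*x^2*y^4*z^3 - x^3*y^5 + x^3*y^3*z^2 - x*y^7 - 3*x*y^5*z^2 - x*y^3*z^4 - 2*x^4*y^2*z - 8*x^2*y^4*z - 3*x^2*y^2*z^3 + y^6*z + y^4*z^3 + 3*x^3*y^3 + x^3*y*z^2 + 7*x*y^5 + 9*x*y^3*z^2 + x*y*z^4 + 9*x^2*y^2*z - 5*y^4*z - y^2*z^3 - 2*x^3*y - 14*x*y^3 - 6*x*y*z^2 + 5*y^2*z + 7*x*y - z

tr(a b a b) = tr(a b)*tr(a b) - tr(1) = z^2 - 2
tr(a b a) = tr(a)*tr(b a) - tr(b) = x*z - y
tr(b a b^2 a) = tr(b)*tr(a b a b) - tr(a b a) = y*z^2 - x*z - y
tr(b a b) = tr(b)*tr(a b) - tr(a) = y*z - x
tr(b a b^2) = tr(b)*tr(b a b) - tr(b a) = y^2*z - x*y - z
tr(b a^2 b a b) = tr(a)*tr(b a b^2 a) - tr(b a b^2) = x*y*z^2 - x^2*z - y^2*z + z
tr(b a b a b a) = tr(a b)*tr(a b a b) - tr(a^-1 b^-1) = z^3 - 3*z
tr(b a^2 b a b a) = tr(a)*tr(b a b a b a) - tr(b a b a b) = x*z^3 - y*z^2 - 2*x*z + y
tr(b a^-1 b a^2 b a) = tr(b a^2 b a b)*tr(a) - tr(b a^2 b a b a) = x^2*y*z^2 - x^3*z - x*y^2*z - x*z^3 + y*z^2 + 3*x*z - y
tr(b a^2 b a) = tr(a)*tr(b a b a) - tr(b a b) = x*z^2 - y*z - x
tr(b^2) = tr(b)*tr(b) - tr(1) = y^2 - 2
tr(b a^2 b) = tr(a)*tr(b^2 a) - tr(b^2) = x*y*z - x^2 - y^2 + 2
tr(a^2 b a^2 b) = tr(a)*tr(b a^2 b a) - tr(b a^2 b) = x^2*z^2 - 2*x*y*z + y^2 - 2
tr(a b a^2) = tr(a)*tr(a b a) - tr(a b) = x^2*z - x*y - z
tr(a^2 b a^2) = tr(a)*tr(a b a^2) - tr(a b a) = x^3*z - x^2*y - 2*x*z + y
tr(a^2 b a^2 b^2) = tr(b)*tr(a^2 b a^2 b) - tr(a^2 b a^2) = x^2*y*z^2 - x^3*z - 2*x*y^2*z + x^2*y + y^3 + 2*x*z - 3*y
tr(b a^2 b a^2 b^2) = tr(b)*tr(a^2 b a^2 b^2) - tr(a^2 b a^2 b) = x^2*y^2*z^2 - x^3*y*z - 2*x*y^3*z + x^2*y^2 - x^2*z^2 + y^4 + 4*x*y*z - 4*y^2 + 2
tr(a b^4 a^2 b a) = tr(b)*tr(b a^2 b a^2 b^2) - tr(b a^2 b a^2 b) = x^2*y^3*z^2 - x^3*y^2*z - 2*x*y^4*z + x^2*y^3 - 2*x^2*y*z^2 + y^5 + x^3*z + 6*x*y^2*z - x^2*y - 5*y^3 - 2*x*z + 5*y
tr(b a b a b a b) = tr(b)*tr(a b a b a b) - tr(a b a b a) = y*z^3 - x*z^2 - 2*y*z + x
tr(b^2 a b a b a b) = tr(b)*tr(b a b a b a b) - tr(b a b a b a) = y^2*z^3 - x*y*z^2 - 2*y^2*z - z^3 + x*y + 3*z
tr(b a b a b^4 a) = tr(b)*tr(b^2 a b a b a b) - tr(b^2 a b a b a) = y^3*z^3 - x*y^2*z^2 - 2*y^3*z - 2*y*z^3 + x*y^2 + x*z^2 + 5*y*z - x
tr(b a b a b^2) = tr(b)*tr(b a b a b) - tr(b a b a) = y^2*z^2 - x*y*z - y^2 - z^2 + 2
tr(b a b a b^3) = tr(b)*tr(b a b a b^2) - tr(b a b a b) = y^3*z^2 - x*y^2*z - y^3 - 2*y*z^2 + x*z + 3*y
tr(b a b a b^4) = tr(b)*tr(b a b a b^3) - tr(b a b a b^2) = y^4*z^2 - x*y^3*z - y^4 - 3*y^2*z^2 + 2*x*y*z + 4*y^2 + z^2 - 2
tr(a b^4 a^2 b a b) = tr(a)*tr(b a b a b^4 a) - tr(b a b a b^4) = x*y^3*z^3 - x^2*y^2*z^2 - y^4*z^2 - x*y^3*z - 2*x*y*z^3 + x^2*y^2 + x^2*z^2 + y^4 + 3*y^2*z^2 + 3*x*y*z - x^2 - 4*y^2 - z^2 + 2
tr(a b^4 a^2 b a b^-1) = tr(a b^4 a^2 b a)*tr(b) - tr(a b^4 a^2 b a b) = x^2*y^4*z^2 - x^3*y^3*z - 2*x*y^5*z - x*y^3*z^3 + x^2*y^4 - x^2*y^2*z^2 + y^6 + y^4*z^2 + x^3*y*z + 7*x*y^3*z + 2*x*y*z^3 - 2*x^2*y^2 - x^2*z^2 - 6*y^4 - 3*y^2*z^2 - 5*x*y*z + x^2 + 9*y^2 + z^2 - 2
tr(b a^2 b a b^-2 a b^3) = tr(a b^4 a^2 b a b^-1)*tr(b) - tr(a b^4 a^2 b a) = x^2*y^5*z^2 - x^3*y^4*z - 2*x*y^6*z - x*y^4*z^3 + x^2*y^5 - 2*x^2*y^3*z^2 + y^7 + y^5*z^2 + 2*x^3*y^2*z + 9*x*y^4*z + 2*x*y^2*z^3 - 3*x^2*y^3 + x^2*y*z^2 - 7*y^5 - 3*y^3*z^2 - x^3*z - 11*x*y^2*z + 2*x^2*y + 14*y^3 + y*z^2 + 2*x*z - 7*y
tr(a b a b a^2) = tr(a)*tr(a b a b a) - tr(a b a b) = x^2*z^2 - x*y*z - x^2 - z^2 + 2
tr(b a b a b a^2 b) = tr(b)*tr(a b a b a^2 b) - tr(a b a b a^2) = x*y*z^3 - x^2*z^2 - y^2*z^2 - x*y*z + x^2 + y^2 + z^2 - 2
tr(b a^2 b^3 a b a) = tr(b)*tr(b a b a b a^2 b) - tr(b a b a b a^2) = x*y^2*z^3 - x^2*y*z^2 - y^3*z^2 - x*y^2*z - x*z^3 + x^2*y + y^3 + 2*y*z^2 + 2*x*z - 3*y
tr(a^2 b^2 a b) = tr(a)*tr(b^2 a b a) - tr(b^2 a b) = x*y*z^2 - x^2*z - y^2*z + z
tr(a^2 b^2 a) = tr(a)*tr(a b^2 a) - tr(a b^2) = x^2*y*z - x^3 - x*y^2 - y*z + 3*x
tr(b a b^2 a^2 b) = tr(b)*tr(a^2 b^2 a b) - tr(a^2 b^2 a) = x*y^2*z^2 - 2*x^2*y*z - y^3*z + x^3 + x*y^2 + 2*y*z - 3*x
tr(b a^2 b^3 a b) = tr(b)*tr(b a b^2 a^2 b) - tr(b a b^2 a^2) = x*y^3*z^2 - 2*x^2*y^2*z - y^4*z + x^3*y + x*y^3 - x*y*z^2 + x^2*z + 3*y^2*z - 3*x*y - z
tr(a b^3 a b a^2 b a) = tr(a)*tr(b a^2 b^3 a b a) - tr(b a^2 b^3 a b) = x^2*y^2*z^3 - x^3*y*z^2 - 2*x*y^3*z^2 + x^2*y^2*z - x^2*z^3 + y^4*z + 3*x*y*z^2 + x^2*z - 3*y^2*z + z
tr(a b a b a b a b) = tr(b a)*tr(b a b a b a) - tr(b^-1 a^-1 b^-1 a^-1) = z^4 - 4*z^2 + 2
tr(b a b a b^2 a b a) = tr(b)*tr(a b a b a b a b) - tr(a b a b a b a) = y*z^4 - x*z^3 - 3*y*z^2 + 2*x*z + y
tr(b a b a b^2 a b) = tr(b)*tr(a b^2 a b a b) - tr(a b^2 a b a) = y^2*z^3 - 2*x*y*z^2 + x^2*z - y^2*z + x*y - z
tr(b a b a^2 b a b a b) = tr(a)*tr(b a b a b^2 a b a) - tr(b a b a b^2 a b) = x*y*z^4 - x^2*z^3 - y^2*z^3 - x*y*z^2 + x^2*z + y^2*z + z
tr(b a b a^2 b a b a) = tr(a)*tr(b a b a b a b a) - tr(b a b a b a b) = x*z^4 - y*z^3 - 3*x*z^2 + 2*y*z + x
tr(a b^3 a b a^2 b a b) = tr(b)*tr(b a b a^2 b a b a b) - tr(b a b a^2 b a b a) = x*y^2*z^4 - x^2*y*z^3 - y^3*z^3 - x*y^2*z^2 - x*z^4 + x^2*y*z + y^3*z + y*z^3 + 3*x*z^2 - y*z - x
tr(b^-1 a b^3 a b a^2 b a) = tr(a b^3 a b a^2 b a)*tr(b) - tr(a b^3 a b a^2 b a b) = x^2*y^3*z^3 - x^3*y^2*z^2 - 2*x*y^4*z^2 - x*y^2*z^4 + x^2*y^3*z + y^5*z + y^3*z^3 + 4*x*y^2*z^2 + x*z^4 - 4*y^3*z - y*z^3 - 3*x*z^2 + 2*y*z + x
tr(b a^2 b a b^-2 a b^3 a) = tr(b^-1 a b^3 a b a^2 b a)*tr(b) - tr(b^-1 a b^3 a b a^2 b a b) = x^2*y^4*z^3 - x^3*y^3*z^2 - 2*x*y^5*z^2 - x*y^3*z^4 + x^2*y^4*z - x^2*y^2*z^3 + y^6*z + y^4*z^3 + x^3*y*z^2 + 6*x*y^3*z^2 + x*y*z^4 - x^2*y^2*z + x^2*z^3 - 5*y^4*z - y^2*z^3 - 6*x*y*z^2 - x^2*z + 5*y^2*z + x*y - z
tr(b^3 a^-1 b a^2 b a b^-2 a) = tr(b a^2 b a b^-2 a b^3)*tr(a) - tr(b a^2 b a b^-2 a b^3 a) = x^3*y^5*z^2 - x^4*y^4*z - 2*x^2*y^6*z - 2*x^2*y^4*z^3 + x^3*y^5 - x^3*y^3*z^2 + x*y^7 + 3*x*y^5*z^2 + x*y^3*z^4 + 2*x^4*y^2*z + 8*x^2*y^4*z + 3*x^2*y^2*z^3 - y^6*z - y^4*z^3 - 3*x^3*y^3 - 7*x*y^5 - 9*x*y^3*z^2 - x*y*z^4 - x^4*z - 10*x^2*y^2*z - x^2*z^3 + 5*y^4*z + y^2*z^3 + 2*x^3*y + 14*x*y^3 + 7*x*y*z^2 + 3*x^2*z - 5*y^2*z - 8*x*y + z
tr(a^-1 b^3 a^-1 b a^2 b a b^-2) = tr(b^3 a^-1 b a^2 b a b^-2)*tr(a) - tr(b^3 a^-1 b a^2 b a b^-2 a) = -x^3*y^5*z^2 + x^4*y^4*z + 2*x^2*y^6*z + 2*x^2*y^4*z^3 - x^3*y^5 + x^3*y^3*z^2 - x*y^7 - 3*x*y^5*z^2 - x*y^3*z^4 - 2*x^4*y^2*z - 8*x^2*y^4*z - 3*x^2*y^2*z^3 + y^6*z + y^4*z^3 + 3*x^3*y^3 + x^3*y*z^2 + 7*x*y^5 + 9*x*y^3*z^2 + x*y*z^4 + 9*x^2*y^2*z - 5*y^4*z - y^2*z^3 - 2*x^3*y - 14*x*y^3 - 6*x*y*z^2 + 5*y^2*z + 7*x*y - z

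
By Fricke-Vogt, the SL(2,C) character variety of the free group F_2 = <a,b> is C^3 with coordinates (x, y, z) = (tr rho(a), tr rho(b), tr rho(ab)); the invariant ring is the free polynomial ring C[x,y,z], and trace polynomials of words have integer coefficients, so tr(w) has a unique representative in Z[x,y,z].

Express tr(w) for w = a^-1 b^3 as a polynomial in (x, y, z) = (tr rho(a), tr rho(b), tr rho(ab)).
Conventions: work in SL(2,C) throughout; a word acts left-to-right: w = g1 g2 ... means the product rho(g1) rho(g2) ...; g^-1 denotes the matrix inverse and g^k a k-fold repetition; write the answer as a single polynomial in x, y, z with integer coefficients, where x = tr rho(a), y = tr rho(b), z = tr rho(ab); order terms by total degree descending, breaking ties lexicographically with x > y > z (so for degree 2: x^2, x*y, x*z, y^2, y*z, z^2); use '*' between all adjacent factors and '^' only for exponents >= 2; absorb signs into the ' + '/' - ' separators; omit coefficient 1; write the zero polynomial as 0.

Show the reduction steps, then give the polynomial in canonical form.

so trace(b^2) = trace(b) trace(b) - trace(1) = y^2 - 2
so trace(b^3) = trace(b) trace(b^2) - trace(b) = y^3 - 3*y
trace(b a b) = trace(b) trace(a b) - trace(a) = y*z - x
trace(b^3 a) = trace(b) trace(b a b) - trace(b a) = y^2*z - x*y - z
reduce: trace(a^-1 b^3) = trace(b^3) trace(a) - trace(b^3 a) = x*y^3 - y^2*z - 2*x*y + z

x*y^3 - y^2*z - 2*x*y + z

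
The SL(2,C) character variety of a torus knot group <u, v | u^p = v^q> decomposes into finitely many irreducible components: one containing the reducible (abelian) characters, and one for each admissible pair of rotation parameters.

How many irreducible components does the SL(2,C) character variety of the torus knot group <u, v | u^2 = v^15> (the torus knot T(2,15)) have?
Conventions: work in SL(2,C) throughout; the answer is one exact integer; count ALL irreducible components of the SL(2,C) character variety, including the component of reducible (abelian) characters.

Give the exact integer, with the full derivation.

8

For T(2,15): irreducibility forces the central element u^2 = v^15 to one of +I, -I.
So on each irreducible component the traces are pinned: tr(u) = 2*cos(pi*alpha/2) with 1 <= alpha <= 1, tr(v) = 2*cos(pi*beta/15) with 1 <= beta <= 14.
The two central values (-1)^alpha I and (-1)^beta I must be the same matrix, so alpha and beta share a parity.
Counting: 1 odd alphas x 7 odd betas + 0 even alphas x 7 even betas = 7 + 0 = 7.
That is 7 components of irreducible characters, and with the reducible (abelian) component the total is 8.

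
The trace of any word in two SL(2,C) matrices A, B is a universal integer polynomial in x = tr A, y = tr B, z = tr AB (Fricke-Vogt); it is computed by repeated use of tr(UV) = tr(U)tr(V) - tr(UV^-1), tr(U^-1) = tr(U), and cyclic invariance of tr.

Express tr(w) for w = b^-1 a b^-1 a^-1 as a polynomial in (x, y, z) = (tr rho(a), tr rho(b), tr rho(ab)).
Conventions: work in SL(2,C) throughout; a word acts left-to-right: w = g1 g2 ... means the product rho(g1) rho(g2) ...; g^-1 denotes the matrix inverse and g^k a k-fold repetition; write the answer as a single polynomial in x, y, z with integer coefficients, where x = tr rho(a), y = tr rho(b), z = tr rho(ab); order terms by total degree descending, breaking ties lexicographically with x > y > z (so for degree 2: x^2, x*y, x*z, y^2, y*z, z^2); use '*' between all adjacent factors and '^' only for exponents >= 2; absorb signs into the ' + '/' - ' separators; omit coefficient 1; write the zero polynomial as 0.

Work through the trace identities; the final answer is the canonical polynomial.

use: trace(b^-1 a) = trace(a)*trace(b) - trace(a b) = x*y - z
trace(b^-1 a b^-1) = trace(b^-1 a)*trace(b) - trace(b^-1 a b) = x*y^2 - y*z - x
trace(a^2) = trace(a)*trace(a) - trace(1) = x^2 - 2
trace(a^2 b) = trace(a)*trace(b a) - trace(b) = x*z - y
apply: trace(a b^-1 a) = trace(a^2)*trace(b) - trace(a^2 b) = x^2*y - x*z - y
apply: trace(a b a b) = trace(b a)*trace(b a) - trace(1)   [split at repeated b] = z^2 - 2
trace(a b^-1 a b) = trace(a b a)*trace(b) - trace(a b a b) = x*y*z - y^2 - z^2 + 2
trace(b^-1 a b^-1 a) = trace(a b^-1 a)*trace(b) - trace(a b^-1 a b) = x^2*y^2 - 2*x*y*z + z^2 - 2
trace(b^-1 a b^-1 a^-1) = trace(b^-1 a b^-1)*trace(a) - trace(b^-1 a b^-1 a) = x*y*z - x^2 - z^2 + 2

x*y*z - x^2 - z^2 + 2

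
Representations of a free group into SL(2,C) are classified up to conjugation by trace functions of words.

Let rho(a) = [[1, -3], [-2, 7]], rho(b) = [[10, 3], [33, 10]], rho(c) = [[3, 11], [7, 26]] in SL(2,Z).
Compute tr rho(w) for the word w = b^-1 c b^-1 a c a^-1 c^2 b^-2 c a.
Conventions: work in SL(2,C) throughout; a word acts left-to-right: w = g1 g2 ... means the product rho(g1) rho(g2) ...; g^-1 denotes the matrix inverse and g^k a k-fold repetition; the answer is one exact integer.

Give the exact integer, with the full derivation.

11963456995896

rho(b^-1) = [[10, -3], [-33, 10]]
... * rho(c) = [[3, 11], [7, 26]]  ->  [[9, 32], [-29, -103]]
... * rho(b^-1) = [[10, -3], [-33, 10]]  ->  [[-966, 293], [3109, -943]]
... * rho(a) = [[1, -3], [-2, 7]]  ->  [[-1552, 4949], [4995, -15928]]
... * rho(c) = [[3, 11], [7, 26]]  ->  [[29987, 111602], [-96511, -359183]]
... * rho(a^-1) = [[7, 3], [2, 1]]  ->  [[433113, 201563], [-1393943, -648716]]
... * rho(c) = [[3, 11], [7, 26]]  ->  [[2710280, 10004881], [-8722841, -32199989]]
... * rho(c) = [[3, 11], [7, 26]]  ->  [[78165007, 289939986], [-251568446, -933150965]]
... * rho(b^-1) = [[10, -3], [-33, 10]]  ->  [[-8786369468, 2664904839], [28278297385, -8576804312]]
... * rho(b^-1) = [[10, -3], [-33, 10]]  ->  [[-175805554367, 53008156794], [565817516146, -170602935275]]
... * rho(c) = [[3, 11], [7, 26]]  ->  [[-156359565543, -555649021393], [503232001513, 1788316360456]]
... * rho(a) = [[1, -3], [-2, 7]]  ->  [[954938477243, -3420464453122], [-3073400719399, 11008518518653]]
tr = 954938477243 + 11008518518653 = 11963456995896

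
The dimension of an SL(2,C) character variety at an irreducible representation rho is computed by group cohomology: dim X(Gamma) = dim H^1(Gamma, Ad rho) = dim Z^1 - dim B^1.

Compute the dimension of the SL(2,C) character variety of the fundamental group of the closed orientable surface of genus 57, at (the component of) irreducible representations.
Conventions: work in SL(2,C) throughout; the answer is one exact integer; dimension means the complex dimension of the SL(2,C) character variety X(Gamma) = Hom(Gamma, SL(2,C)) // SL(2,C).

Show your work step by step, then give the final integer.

pi_1 of the closed genus-57 surface has 114 generators bound by the single product-of-commutators relator.
Before the relator condition, cocycle space has dim 3*114 = 342.
H^2 = coker(d_2) is dual to H^0 = 0 at irreducible rho (Poincare duality), so d_2 is onto: dim Z^1 = 339.
As always at irreducible rho, dim B^1 = 3.
Hence dim X = 339 - 3 = 336.

336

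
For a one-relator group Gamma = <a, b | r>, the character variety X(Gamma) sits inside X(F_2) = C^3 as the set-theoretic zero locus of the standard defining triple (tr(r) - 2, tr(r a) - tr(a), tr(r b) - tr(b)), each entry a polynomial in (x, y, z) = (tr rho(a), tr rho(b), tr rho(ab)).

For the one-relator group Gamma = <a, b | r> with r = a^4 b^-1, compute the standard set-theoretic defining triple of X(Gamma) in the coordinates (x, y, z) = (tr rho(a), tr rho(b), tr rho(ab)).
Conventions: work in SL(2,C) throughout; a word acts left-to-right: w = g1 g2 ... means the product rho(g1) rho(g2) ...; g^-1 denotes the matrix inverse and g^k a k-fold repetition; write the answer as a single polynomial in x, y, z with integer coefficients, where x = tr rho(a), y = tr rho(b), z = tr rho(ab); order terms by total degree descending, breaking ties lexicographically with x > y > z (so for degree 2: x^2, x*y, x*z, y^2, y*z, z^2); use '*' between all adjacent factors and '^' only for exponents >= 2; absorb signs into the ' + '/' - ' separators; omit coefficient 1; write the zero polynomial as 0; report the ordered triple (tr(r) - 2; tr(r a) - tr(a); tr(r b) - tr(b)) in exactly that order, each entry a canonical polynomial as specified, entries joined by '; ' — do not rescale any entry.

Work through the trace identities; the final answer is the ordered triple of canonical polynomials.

x^4*y - x^3*z - 3*x^2*y + 2*x*z + y - 2; x^5*y - x^4*z - 4*x^3*y + 3*x^2*z + 3*x*y - x - z; x^4 - 4*x^2 - y + 2

apply: trace(a^2) = trace(a)*trace(a) - trace(1) = x^2 - 2
use: trace(a^3) = trace(a)*trace(a^2) - trace(a) = x^3 - 3*x
use: trace(a^4) = trace(a)*trace(a^3) - trace(a^2) = x^4 - 4*x^2 + 2
trace(b a^2) = trace(a)*trace(b a) - trace(b) = x*z - y
use: trace(a^2 b a) = trace(a)*trace(b a^2) - trace(b a) = x^2*z - x*y - z
trace(a^4 b) = trace(a)*trace(a^2 b a) - trace(a^2 b) = x^3*z - x^2*y - 2*x*z + y
use: trace(a^4 b^-1) = trace(a^4)*trace(b) - trace(a^4 b) = x^4*y - x^3*z - 3*x^2*y + 2*x*z + y
trace(a^5) = trace(a)*trace(a^4) - trace(a^3) = x^5 - 5*x^3 + 5*x
use: trace(a^5 b) = trace(a)*trace(a^3 b a) - trace(a^3 b) = x^4*z - x^3*y - 3*x^2*z + 2*x*y + z
apply: trace(a^4 b^-1 a) = trace(a^5)*trace(b) - trace(a^5 b) = x^5*y - x^4*z - 4*x^3*y + 3*x^2*z + 3*x*y - z
assemble the triple (trace(r) - 2; trace(r a) - x; trace(r b) - y)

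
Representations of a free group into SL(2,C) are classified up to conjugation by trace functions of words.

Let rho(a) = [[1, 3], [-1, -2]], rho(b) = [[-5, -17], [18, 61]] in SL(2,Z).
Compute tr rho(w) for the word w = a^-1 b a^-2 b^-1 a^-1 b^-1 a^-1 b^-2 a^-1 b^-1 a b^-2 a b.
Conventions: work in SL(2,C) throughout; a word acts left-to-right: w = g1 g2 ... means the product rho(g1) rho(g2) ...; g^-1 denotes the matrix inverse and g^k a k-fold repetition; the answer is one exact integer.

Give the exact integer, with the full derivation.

175448

rho(a^-1) = [[-2, -3], [1, 1]]
... * rho(b) = [[-5, -17], [18, 61]]  ->  [[-44, -149], [13, 44]]
... * rho(a^-1) = [[-2, -3], [1, 1]]  ->  [[-61, -17], [18, 5]]
... * rho(a^-1) = [[-2, -3], [1, 1]]  ->  [[105, 166], [-31, -49]]
... * rho(b^-1) = [[61, 17], [-18, -5]]  ->  [[3417, 955], [-1009, -282]]
... * rho(a^-1) = [[-2, -3], [1, 1]]  ->  [[-5879, -9296], [1736, 2745]]
... * rho(b^-1) = [[61, 17], [-18, -5]]  ->  [[-191291, -53463], [56486, 15787]]
... * rho(a^-1) = [[-2, -3], [1, 1]]  ->  [[329119, 520410], [-97185, -153671]]
... * rho(b^-1) = [[61, 17], [-18, -5]]  ->  [[10708879, 2992973], [-3162207, -883790]]
... * rho(b^-1) = [[61, 17], [-18, -5]]  ->  [[599368105, 167086078], [-176986407, -49338569]]
... * rho(a^-1) = [[-2, -3], [1, 1]]  ->  [[-1031650132, -1631018237], [304634245, 481620652]]
... * rho(b^-1) = [[61, 17], [-18, -5]]  ->  [[-33572329786, -9382961059], [9913517209, 2770678905]]
... * rho(a) = [[1, 3], [-1, -2]]  ->  [[-24189368727, -81951067240], [7142838304, 24199193817]]
... * rho(b^-1) = [[61, 17], [-18, -5]]  ->  [[-432282027, -1463932159], [127647838, 432282083]]
... * rho(b^-1) = [[61, 17], [-18, -5]]  ->  [[-18424785, -29133664], [5440624, 8602831]]
... * rho(a) = [[1, 3], [-1, -2]]  ->  [[10708879, 2992973], [-3162207, -883790]]
... * rho(b) = [[-5, -17], [18, 61]]  ->  [[329119, 520410], [-97185, -153671]]
tr = 329119 + -153671 = 175448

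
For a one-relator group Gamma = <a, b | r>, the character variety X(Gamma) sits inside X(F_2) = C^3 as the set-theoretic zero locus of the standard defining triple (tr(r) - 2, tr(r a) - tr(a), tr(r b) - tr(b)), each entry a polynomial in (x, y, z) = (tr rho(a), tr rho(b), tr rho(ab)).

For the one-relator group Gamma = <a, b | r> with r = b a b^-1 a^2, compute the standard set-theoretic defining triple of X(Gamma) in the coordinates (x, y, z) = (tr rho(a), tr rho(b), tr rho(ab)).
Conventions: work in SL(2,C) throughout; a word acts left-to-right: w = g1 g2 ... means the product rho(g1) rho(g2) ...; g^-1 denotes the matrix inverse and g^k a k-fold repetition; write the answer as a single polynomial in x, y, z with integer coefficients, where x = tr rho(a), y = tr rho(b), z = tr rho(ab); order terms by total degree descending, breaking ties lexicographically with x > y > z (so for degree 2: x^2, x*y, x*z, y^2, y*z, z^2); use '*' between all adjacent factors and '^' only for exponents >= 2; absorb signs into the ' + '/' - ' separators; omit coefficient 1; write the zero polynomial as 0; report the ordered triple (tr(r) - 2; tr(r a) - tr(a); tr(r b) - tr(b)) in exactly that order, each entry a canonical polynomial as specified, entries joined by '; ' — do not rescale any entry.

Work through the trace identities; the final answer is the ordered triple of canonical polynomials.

x^2*y*z - x*y^2 - x*z^2 + x - 2; x^3*y*z - x^2*y^2 - x^2*z^2 - x*y*z + x^2 + y^2 + z^2 - x - 2; x^2*y^2*z - x^3*y - x*y^3 - x*y*z^2 + x^2*z + 3*x*y - y - z

next, trace(b a^2) = trace(a)*trace(b a) - trace(b) = x*z - y
next, trace(a^2 b a) = trace(a)*trace(b a^2) - trace(b a) = x^2*z - x*y - z
and trace(b a b a) = trace(a b)*trace(a b) - trace(1)   [split at repeated a] = z^2 - 2
trace(b a b) = trace(b)*trace(a b) - trace(a) = y*z - x
trace(a^2 b a b) = trace(a)*trace(b a b a) - trace(b a b) = x*z^2 - y*z - x
trace(b a b^-1 a^2) = trace(a^2 b a)*trace(b) - trace(a^2 b a b) = x^2*y*z - x*y^2 - x*z^2 + x
and trace(a^3 b a) = trace(a)*trace(a^2 b a) - trace(a^2 b)   [square of a] = x^3*z - x^2*y - 2*x*z + y
next, trace(a^3 b a b) = trace(a)*trace(b a b a^2) - trace(b a b a)   [square of a] = x^2*z^2 - x*y*z - x^2 - z^2 + 2
trace(b a b^-1 a^3) = trace(a^3 b a)*trace(b) - trace(a^3 b a b)   [inverse elimination on b] = x^3*y*z - x^2*y^2 - x^2*z^2 - x*y*z + x^2 + y^2 + z^2 - 2
trace(b^2) = trace(b)*trace(b) - trace(1)   [square of b] = y^2 - 2
and trace(a b^2 a) = trace(a)*trace(b^2 a) - trace(b^2)   [square of a] = x*y*z - x^2 - y^2 + 2
and trace(a^2 b^2 a) = trace(a)*trace(a b^2 a) - trace(a b^2)   [square of a] = x^2*y*z - x^3 - x*y^2 - y*z + 3*x
trace(a^2 b^2 a b) = trace(b)*trace(a b a^2 b) - trace(a b a^2)   [square of b] = x*y*z^2 - x^2*z - y^2*z + z
and trace(b a b^-1 a^2 b) = trace(a^2 b^2 a)*trace(b) - trace(a^2 b^2 a b)   [inverse elimination on b] = x^2*y^2*z - x^3*y - x*y^3 - x*y*z^2 + x^2*z + 3*x*y - z
assemble the triple (trace(r) - 2; trace(r a) - x; trace(r b) - y)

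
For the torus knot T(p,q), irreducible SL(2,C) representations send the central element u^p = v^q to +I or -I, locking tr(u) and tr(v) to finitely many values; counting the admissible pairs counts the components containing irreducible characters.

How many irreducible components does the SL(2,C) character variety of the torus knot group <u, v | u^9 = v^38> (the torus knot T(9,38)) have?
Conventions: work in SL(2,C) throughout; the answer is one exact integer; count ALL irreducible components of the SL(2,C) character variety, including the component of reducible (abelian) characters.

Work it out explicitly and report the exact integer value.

Gamma = < u, v | u^9 = v^38 > (torus knot T(9,38)); the central element u^9 = v^38 acts as +I or -I in any irreducible SL(2,C) representation.
On an irreducible component, tr(u) is locked at 2*cos(pi*alpha/9) for some alpha in 1..8, and tr(v) at 2*cos(pi*beta/38) for some beta in 1..37.
Consistency of u^9 = (-1)^alpha I with v^38 = (-1)^beta I forces alpha = beta (mod 2).
count pairs: odd alpha (4 choices) x odd beta (19), plus even alpha (4) x even beta (18): 4*19 + 4*18 = 148.
components with irreducible characters: 148; plus the single component of reducible (abelian) characters: total 149.

149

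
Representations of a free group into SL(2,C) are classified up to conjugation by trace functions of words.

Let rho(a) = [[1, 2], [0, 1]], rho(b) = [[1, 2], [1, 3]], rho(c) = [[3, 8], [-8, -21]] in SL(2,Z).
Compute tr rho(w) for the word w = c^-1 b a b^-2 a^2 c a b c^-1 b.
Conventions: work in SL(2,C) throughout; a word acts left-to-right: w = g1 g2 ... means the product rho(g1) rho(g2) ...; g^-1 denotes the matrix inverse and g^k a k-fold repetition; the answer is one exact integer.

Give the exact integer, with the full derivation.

rho(c^-1) = [[-21, -8], [8, 3]]
... * rho(b) = [[1, 2], [1, 3]]  ->  [[-29, -66], [11, 25]]
... * rho(a) = [[1, 2], [0, 1]]  ->  [[-29, -124], [11, 47]]
... * rho(b^-1) = [[3, -2], [-1, 1]]  ->  [[37, -66], [-14, 25]]
... * rho(b^-1) = [[3, -2], [-1, 1]]  ->  [[177, -140], [-67, 53]]
... * rho(a) = [[1, 2], [0, 1]]  ->  [[177, 214], [-67, -81]]
... * rho(a) = [[1, 2], [0, 1]]  ->  [[177, 568], [-67, -215]]
... * rho(c) = [[3, 8], [-8, -21]]  ->  [[-4013, -10512], [1519, 3979]]
... * rho(a) = [[1, 2], [0, 1]]  ->  [[-4013, -18538], [1519, 7017]]
... * rho(b) = [[1, 2], [1, 3]]  ->  [[-22551, -63640], [8536, 24089]]
... * rho(c^-1) = [[-21, -8], [8, 3]]  ->  [[-35549, -10512], [13456, 3979]]
... * rho(b) = [[1, 2], [1, 3]]  ->  [[-46061, -102634], [17435, 38849]]
tr = -46061 + 38849 = -7212

-7212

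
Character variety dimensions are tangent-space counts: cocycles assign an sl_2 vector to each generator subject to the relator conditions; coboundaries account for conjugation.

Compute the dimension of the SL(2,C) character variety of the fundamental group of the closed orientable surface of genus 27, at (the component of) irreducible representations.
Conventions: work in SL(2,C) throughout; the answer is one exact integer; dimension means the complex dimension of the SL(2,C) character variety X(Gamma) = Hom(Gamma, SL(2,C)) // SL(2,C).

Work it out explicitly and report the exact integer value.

156

The genus-27 surface group: 2g = 54 generators, one relator prod [a_i, b_i].
Before the relator condition, cocycle space has dim 3*54 = 162.
H^2 = coker(d_2) is dual to H^0 = 0 at irreducible rho (Poincare duality), so d_2 is onto: dim Z^1 = 159.
dim B^1 = 3 (coboundaries, injective at irreducible rho).
dim X = dim H^1 = 159 - 3 = 156.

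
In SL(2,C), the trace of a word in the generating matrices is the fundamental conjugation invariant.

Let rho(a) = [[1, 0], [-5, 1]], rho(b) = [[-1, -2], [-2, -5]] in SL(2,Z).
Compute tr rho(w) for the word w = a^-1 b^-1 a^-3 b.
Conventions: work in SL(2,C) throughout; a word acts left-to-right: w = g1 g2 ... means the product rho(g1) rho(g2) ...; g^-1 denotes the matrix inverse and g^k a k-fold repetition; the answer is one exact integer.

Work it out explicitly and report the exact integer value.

rho(a^-1) = [[1, 0], [5, 1]]
... * rho(b^-1) = [[-5, 2], [2, -1]]  ->  [[-5, 2], [-23, 9]]
... * rho(a^-1) = [[1, 0], [5, 1]]  ->  [[5, 2], [22, 9]]
... * rho(a^-1) = [[1, 0], [5, 1]]  ->  [[15, 2], [67, 9]]
... * rho(a^-1) = [[1, 0], [5, 1]]  ->  [[25, 2], [112, 9]]
... * rho(b) = [[-1, -2], [-2, -5]]  ->  [[-29, -60], [-130, -269]]
tr = -29 + -269 = -298

-298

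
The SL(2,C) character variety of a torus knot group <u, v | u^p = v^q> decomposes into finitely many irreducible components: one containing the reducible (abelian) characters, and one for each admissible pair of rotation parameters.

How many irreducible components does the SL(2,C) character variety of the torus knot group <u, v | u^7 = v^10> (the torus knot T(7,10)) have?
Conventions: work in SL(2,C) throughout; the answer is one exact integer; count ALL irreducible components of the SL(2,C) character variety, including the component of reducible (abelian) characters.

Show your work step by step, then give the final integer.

28

Gamma = < u, v | u^7 = v^10 > (torus knot T(7,10)); the central element u^7 = v^10 acts as +I or -I in any irreducible SL(2,C) representation.
So on each irreducible component the traces are pinned: tr(u) = 2*cos(pi*alpha/7) with 1 <= alpha <= 6, tr(v) = 2*cos(pi*beta/10) with 1 <= beta <= 9.
Consistency of u^7 = (-1)^alpha I with v^10 = (-1)^beta I forces alpha = beta (mod 2).
Counting: 3 odd alphas x 5 odd betas + 3 even alphas x 4 even betas = 15 + 12 = 27.
That is 27 components of irreducible characters, and with the reducible (abelian) component the total is 28.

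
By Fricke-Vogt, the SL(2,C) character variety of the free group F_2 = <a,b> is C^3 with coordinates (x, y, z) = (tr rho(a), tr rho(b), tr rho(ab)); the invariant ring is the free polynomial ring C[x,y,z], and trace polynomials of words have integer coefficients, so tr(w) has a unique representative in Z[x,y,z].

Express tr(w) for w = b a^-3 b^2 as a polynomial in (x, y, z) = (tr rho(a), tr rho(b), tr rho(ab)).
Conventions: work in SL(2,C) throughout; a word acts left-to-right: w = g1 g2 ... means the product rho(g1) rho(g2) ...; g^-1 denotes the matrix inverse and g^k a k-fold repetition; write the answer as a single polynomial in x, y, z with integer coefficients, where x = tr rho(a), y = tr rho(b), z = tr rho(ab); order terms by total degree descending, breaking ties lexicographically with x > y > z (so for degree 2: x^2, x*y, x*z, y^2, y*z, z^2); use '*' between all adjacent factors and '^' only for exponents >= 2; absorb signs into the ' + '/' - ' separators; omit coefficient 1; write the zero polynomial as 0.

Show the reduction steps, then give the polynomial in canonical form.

x^3*y^3 - x^2*y^2*z - 2*x^3*y - 2*x*y^3 + x^2*z + y^2*z + 5*x*y - z

so trace(b^2) = trace(b) trace(b) - trace(1) = y^2 - 2
trace(b^3) = trace(b) trace(b^2) - trace(b) = y^3 - 3*y
so trace(b a b) = trace(b) trace(a b) - trace(a) = y*z - x
trace(b^3 a) = trace(b) trace(b a b) - trace(b a) = y^2*z - x*y - z
trace(a^-1 b^3) = trace(b^3) trace(a) - trace(b^3 a) = x*y^3 - y^2*z - 2*x*y + z
trace(a^-2 b^3) = trace(a^-1 b^3) trace(a) - trace(a^-1 b^3 a) = x^2*y^3 - x*y^2*z - 2*x^2*y - y^3 + x*z + 3*y
reduce: trace(b a^-3 b^2) = trace(a^-2 b^3) trace(a) - trace(a^-2 b^3 a) = x^3*y^3 - x^2*y^2*z - 2*x^3*y - 2*x*y^3 + x^2*z + y^2*z + 5*x*y - z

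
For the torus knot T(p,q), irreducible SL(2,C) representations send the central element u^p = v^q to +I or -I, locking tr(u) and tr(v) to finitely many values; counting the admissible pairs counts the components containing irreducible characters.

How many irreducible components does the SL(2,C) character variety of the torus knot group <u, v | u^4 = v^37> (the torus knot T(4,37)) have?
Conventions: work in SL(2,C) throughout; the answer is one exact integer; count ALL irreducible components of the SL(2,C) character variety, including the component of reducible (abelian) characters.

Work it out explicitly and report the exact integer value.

In the torus knot group T(4,37), u^4 = v^37 is central, so an irreducible representation sends it to +I or -I (Schur).
On an irreducible component, tr(u) is locked at 2*cos(pi*alpha/4) for some alpha in 1..3, and tr(v) at 2*cos(pi*beta/37) for some beta in 1..36.
u^4 = (-1)^alpha I and v^37 = (-1)^beta I must agree, so alpha and beta have equal parity.
Counting: 2 odd alphas x 18 odd betas + 1 even alphas x 18 even betas = 36 + 18 = 54.
That is 54 components of irreducible characters, and with the reducible (abelian) component the total is 55.

55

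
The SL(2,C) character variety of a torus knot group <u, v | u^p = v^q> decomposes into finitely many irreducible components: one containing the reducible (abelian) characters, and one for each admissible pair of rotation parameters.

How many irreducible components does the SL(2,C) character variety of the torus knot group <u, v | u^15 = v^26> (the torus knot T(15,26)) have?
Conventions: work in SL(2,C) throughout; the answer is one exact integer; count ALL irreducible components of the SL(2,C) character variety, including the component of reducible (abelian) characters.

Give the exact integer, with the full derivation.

For T(15,26): irreducibility forces the central element u^15 = v^26 to one of +I, -I.
This locks tr(u) to 2*cos(pi*alpha/15), alpha in 1..14, and tr(v) to 2*cos(pi*beta/26), beta in 1..25, on each component of irreducible characters.
The two central values (-1)^alpha I and (-1)^beta I must be the same matrix, so alpha and beta share a parity.
Counting: 7 odd alphas x 13 odd betas + 7 even alphas x 12 even betas = 91 + 84 = 175.
That is 175 components of irreducible characters, and with the reducible (abelian) component the total is 176.

176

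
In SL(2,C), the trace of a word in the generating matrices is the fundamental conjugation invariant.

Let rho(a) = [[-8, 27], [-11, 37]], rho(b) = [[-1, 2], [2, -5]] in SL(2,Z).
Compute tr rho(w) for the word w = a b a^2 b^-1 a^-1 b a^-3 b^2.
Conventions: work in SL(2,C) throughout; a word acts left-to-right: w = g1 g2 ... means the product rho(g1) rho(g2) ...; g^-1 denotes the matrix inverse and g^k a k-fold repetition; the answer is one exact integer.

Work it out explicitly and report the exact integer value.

rho(a) = [[-8, 27], [-11, 37]]
... * rho(b) = [[-1, 2], [2, -5]]  ->  [[62, -151], [85, -207]]
... * rho(a) = [[-8, 27], [-11, 37]]  ->  [[1165, -3913], [1597, -5364]]
... * rho(a) = [[-8, 27], [-11, 37]]  ->  [[33723, -113326], [46228, -155349]]
... * rho(b^-1) = [[-5, -2], [-2, -1]]  ->  [[58037, 45880], [79558, 62893]]
... * rho(a^-1) = [[37, -27], [11, -8]]  ->  [[2652049, -1934039], [3635469, -2651210]]
... * rho(b) = [[-1, 2], [2, -5]]  ->  [[-6520127, 14974293], [-8937889, 20526988]]
... * rho(a^-1) = [[37, -27], [11, -8]]  ->  [[-76527476, 56249085], [-104905025, 77107099]]
... * rho(a^-1) = [[37, -27], [11, -8]]  ->  [[-2212776677, 1616249172], [-3033307836, 2215578883]]
... * rho(a^-1) = [[37, -27], [11, -8]]  ->  [[-64093996157, 46814976903], [-87861022219, 64174680508]]
... * rho(b) = [[-1, 2], [2, -5]]  ->  [[157723949963, -362262876829], [216210383235, -496595446978]]
... * rho(b) = [[-1, 2], [2, -5]]  ->  [[-882249703621, 2126762284071], [-1209401277191, 2915398001360]]
tr = -882249703621 + 2915398001360 = 2033148297739

2033148297739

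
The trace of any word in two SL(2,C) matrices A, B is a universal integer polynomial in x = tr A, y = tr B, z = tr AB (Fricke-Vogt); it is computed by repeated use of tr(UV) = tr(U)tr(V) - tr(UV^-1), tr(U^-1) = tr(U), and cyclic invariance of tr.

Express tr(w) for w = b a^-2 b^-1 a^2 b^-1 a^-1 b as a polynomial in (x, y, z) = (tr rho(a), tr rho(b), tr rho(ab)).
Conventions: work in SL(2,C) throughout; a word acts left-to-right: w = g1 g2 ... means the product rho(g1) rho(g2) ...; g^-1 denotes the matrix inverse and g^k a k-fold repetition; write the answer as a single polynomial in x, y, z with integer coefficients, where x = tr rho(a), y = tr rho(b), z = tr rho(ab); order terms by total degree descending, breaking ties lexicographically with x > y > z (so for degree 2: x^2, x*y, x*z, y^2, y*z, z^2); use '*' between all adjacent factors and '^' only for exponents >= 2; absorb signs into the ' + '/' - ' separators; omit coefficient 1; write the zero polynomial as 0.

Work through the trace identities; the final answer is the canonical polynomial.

x^4*y^3*z - x^5*y^2 - x^3*y^4 - 2*x^3*y^2*z^2 + x^2*y*z^3 + x^5 + 6*x^3*y^2 + x^3*z^2 + x*y^4 + x*y^2*z^2 - 3*x^2*y*z - 5*x^3 - 5*x*y^2 - x*z^2 + 5*x

so trace(b^2) = trace(b)*trace(b) - trace(1) = y^2 - 2
trace(a b^2) = trace(b)*trace(a b) - trace(a) = y*z - x
reduce: trace(b a b^2) = trace(b)*trace(a b^2) - trace(a b) = y^2*z - x*y - z
trace(a b a b) = trace(b a)*trace(b a) - trace(1)   [split at repeated b] = z^2 - 2
reduce: trace(a b a) = trace(a)*trace(b a) - trace(b) = x*z - y
trace(b a b^2 a) = trace(b)*trace(a b a b) - trace(a b a) = y*z^2 - x*z - y
reduce: trace(a b^2 a^-1 b) = trace(b a b^2)*trace(a) - trace(b a b^2 a) = x*y^2*z - x^2*y - y*z^2 + y
trace(b^-1 a b^2 a^-1) = trace(a b^2 a^-1)*trace(b) - trace(a b^2 a^-1 b) = -x*y^2*z + x^2*y + y^3 + y*z^2 - 3*y
reduce: trace(b^2 a^-2 b^-1 a) = trace(b^-1 a b^2 a^-1)*trace(a) - trace(b^-1 a b^2) = -x^2*y^2*z + x^3*y + x*y^3 + x*y*z^2 - 3*x*y - z
trace(a^2) = trace(a)*trace(a) - trace(1) = x^2 - 2
so trace(a^2 b^2) = trace(b)*trace(a^2 b) - trace(a^2) = x*y*z - x^2 - y^2 + 2
trace(b^3 a^2) = trace(b)*trace(a^2 b^2) - trace(a^2 b) = x*y^2*z - x^2*y - y^3 - x*z + 3*y
reduce: trace(a^2 b^3 a) = trace(a)*trace(b^3 a^2) - trace(b^3 a) = x^2*y^2*z - x^3*y - x*y^3 - x^2*z - y^2*z + 4*x*y + z
so trace(b a b a^2 b) = trace(a)*trace(b^2 a b a) - trace(b^2 a b) = x*y*z^2 - x^2*z - y^2*z + z
reduce: trace(b a b a^2) = trace(a)*trace(b a b a) - trace(b a b) = x*z^2 - y*z - x
trace(a^2 b^3 a b) = trace(b)*trace(b a b a^2 b) - trace(b a b a^2) = x*y^2*z^2 - x^2*y*z - y^3*z - x*z^2 + 2*y*z + x
trace(b^-1 a^2 b^3 a) = trace(a^2 b^3 a)*trace(b) - trace(a^2 b^3 a b) = x^2*y^3*z - x^3*y^2 - x*y^4 - x*y^2*z^2 + 4*x*y^2 + x*z^2 - y*z - x
trace(a^-1 b^-1 a^2 b^3) = trace(b^-1 a^2 b^3)*trace(a) - trace(b^-1 a^2 b^3 a) = -x^2*y^3*z + x^3*y^2 + x*y^4 + x*y^2*z^2 + x^2*y*z - x^3 - 5*x*y^2 - x*z^2 + y*z + 3*x
trace(b^2 a^-2 b^-1 a^2 b) = trace(a^-1 b^-1 a^2 b^3)*trace(a) - trace(a^-1 b^-1 a^2 b^3 a) = -x^3*y^3*z + x^4*y^2 + x^2*y^4 + x^2*y^2*z^2 + x^3*y*z - x^4 - 5*x^2*y^2 - x^2*z^2 + 4*x^2 + y^2 - 2
trace(a^2 b a) = trace(a)*trace(b a^2) - trace(b a) = x^2*z - x*y - z
reduce: trace(a^2 b a b^2) = trace(b)*trace(a^2 b a b) - trace(a^2 b a) = x*y*z^2 - x^2*z - y^2*z + z
trace(b a^2 b a b^2) = trace(b)*trace(a^2 b a b^2) - trace(a^2 b a b) = x*y^2*z^2 - x^2*y*z - y^3*z - x*z^2 + 2*y*z + x
trace(b a b a b a) = trace(a b)*trace(a b a b) - trace(a^-1 b^-1)   [split at repeated a] = z^3 - 3*z
trace(a b a^2 b a b) = trace(a)*trace(b a b a b a) - trace(b a b a b) = x*z^3 - y*z^2 - 2*x*z + y
so trace(a b a^2 b a) = trace(a)*trace(b a^2 b a) - trace(b a^2 b) = x^2*z^2 - 2*x*y*z + y^2 - 2
so trace(b a^2 b a b^2 a) = trace(b)*trace(a b a^2 b a b) - trace(a b a^2 b a) = x*y*z^3 - x^2*z^2 - y^2*z^2 + 2
reduce: trace(a^-1 b a^2 b a b^2) = trace(b a^2 b a b^2)*trace(a) - trace(b a^2 b a b^2 a) = x^2*y^2*z^2 - x^3*y*z - x*y^3*z - x*y*z^3 + y^2*z^2 + 2*x*y*z + x^2 - 2
trace(a^2 b a b^2 a^-2 b) = trace(a^-1 b a^2 b a b^2)*trace(a) - trace(a^-1 b a^2 b a b^2 a) = x^3*y^2*z^2 - x^4*y*z - x^2*y^3*z - x^2*y*z^3 + 3*x^2*y*z + y^3*z + x^3 + x*z^2 - 2*y*z - 3*x
trace(b^2 a^-2 b^-1 a^2 b a) = trace(a^2 b a b^2 a^-2)*trace(b) - trace(a^2 b a b^2 a^-2 b) = -x^3*y^2*z^2 + x^4*y*z + x^2*y^3*z + x^2*y*z^3 - 3*x^2*y*z - x^3 - x*y^2 - x*z^2 + y*z + 3*x
reduce: trace(a^-1 b^2 a^-2 b^-1 a^2 b) = trace(b^2 a^-2 b^-1 a^2 b)*trace(a) - trace(b^2 a^-2 b^-1 a^2 b a) = -x^4*y^3*z + x^5*y^2 + x^3*y^4 + 2*x^3*y^2*z^2 - x^2*y^3*z - x^2*y*z^3 - x^5 - 5*x^3*y^2 - x^3*z^2 + 3*x^2*y*z + 5*x^3 + 2*x*y^2 + x*z^2 - y*z - 5*x
so trace(b a^-2 b^-1 a^2 b^-1 a^-1 b) = trace(a^-1 b^2 a^-2 b^-1 a^2)*trace(b) - trace(a^-1 b^2 a^-2 b^-1 a^2 b) = x^4*y^3*z - x^5*y^2 - x^3*y^4 - 2*x^3*y^2*z^2 + x^2*y*z^3 + x^5 + 6*x^3*y^2 + x^3*z^2 + x*y^4 + x*y^2*z^2 - 3*x^2*y*z - 5*x^3 - 5*x*y^2 - x*z^2 + 5*x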